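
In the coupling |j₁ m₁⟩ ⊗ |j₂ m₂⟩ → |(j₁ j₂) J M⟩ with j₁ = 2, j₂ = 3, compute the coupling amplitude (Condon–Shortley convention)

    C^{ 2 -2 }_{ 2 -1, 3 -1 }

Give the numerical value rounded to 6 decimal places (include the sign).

+0.462910

triangle: 3!*1!*3!/8! = 36/40320
(j±m)!: 1!*3!*2!*4!*0!*4! = 6912
prefactor² = (2J+1)*Δ*N² = 216/7
  k=2: +1/(2!*1!*1!*0!*0!*3!) = 1/12
Σ = 1/12  ⇒  CG² = 216/7*1/12² = 3/14
CG = +√(3/14) = +0.462910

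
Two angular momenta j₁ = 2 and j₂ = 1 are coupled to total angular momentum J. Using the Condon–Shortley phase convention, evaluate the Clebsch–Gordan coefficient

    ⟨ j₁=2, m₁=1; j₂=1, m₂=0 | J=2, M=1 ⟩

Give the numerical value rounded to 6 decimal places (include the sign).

triangle: 1!*3!*1!/6! = 6/720
(j±m)!: 3!*1!*1!*1!*3!*1! = 36
prefactor² = (2J+1)*Δ*N² = 3/2
  k=0: +1/(0!*1!*1!*1!*2!*0!) = 1/2
  k=1: −1/(1!*0!*0!*0!*3!*1!) = -1/6
Σ = 1/3  ⇒  CG² = 3/2*1/3² = 1/6
CG = +√(1/6) = +0.408248

+√(1/6) ≈ +0.408248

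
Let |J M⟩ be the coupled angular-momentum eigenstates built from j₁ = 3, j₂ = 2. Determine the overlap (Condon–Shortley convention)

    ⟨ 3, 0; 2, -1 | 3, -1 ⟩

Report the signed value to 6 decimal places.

j₁+j₂−J=2  J+j₁−j₂=4  J−j₁+j₂=2  j₁+j₂+J+1=9
(j₁±m₁, j₂±m₂, J±M) = (3,3,1,3,2,4)
P² = 96/5
sum k=0..1:
  [0] +1/12 = 1/12
  [1] −1/8 = -1/8
S = -1/24
C² = P²·S² = 1/30 ; C = -0.182574

−√(1/30) = -0.182574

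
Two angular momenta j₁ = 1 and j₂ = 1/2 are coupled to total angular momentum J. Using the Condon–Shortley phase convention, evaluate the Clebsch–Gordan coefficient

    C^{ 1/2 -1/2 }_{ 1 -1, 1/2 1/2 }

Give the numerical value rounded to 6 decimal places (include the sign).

-0.816497  (= −√(2/3))

triangle: 1!×1!×0!/3! = 1/6
(j±m)!: 0!×2!×1!×0!×0!×1! = 2
prefactor² = (2J+1)×Δ×N² = 2/3
  k=1: −1/(1!×0!×1!×0!×0!×0!) = -1
Σ = -1  ⇒  CG² = 2/3×(-1)² = 2/3
CG = −√(2/3) = -0.816497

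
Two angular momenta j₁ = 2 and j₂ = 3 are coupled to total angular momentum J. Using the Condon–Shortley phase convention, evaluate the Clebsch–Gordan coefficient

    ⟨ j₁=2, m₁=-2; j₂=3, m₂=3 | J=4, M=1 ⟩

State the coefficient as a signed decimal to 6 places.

−√(3/70) ≈ -0.207020

j₁+j₂−J=1  J+j₁−j₂=3  J−j₁+j₂=5  j₁+j₂+J+1=10
(j₁±m₁, j₂±m₂, J±M) = (0,4,6,0,5,3)
P² = 155520/7
sum k=1..1:
  [1] −1/720 = -1/720
S = -1/720
C² = P²·S² = 3/70 ; C = -0.207020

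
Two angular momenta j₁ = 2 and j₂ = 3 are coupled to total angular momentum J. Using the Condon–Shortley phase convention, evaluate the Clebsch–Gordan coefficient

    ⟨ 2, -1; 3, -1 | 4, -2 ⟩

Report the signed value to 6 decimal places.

-0.188982  (= −√(1/28))

√[9·1!3!5!/10! · 1!3!2!4!2!6!] = √(5184/7)
  +(−1)^0/∏(0,1,3,2,0,3)! = 1/72  (running 1/72)
  +(−1)^1/∏(1,0,2,1,1,4)! = -1/48  (running -1/144)
⟨..|..⟩ = √(5184/7)·(-1/144) = -0.188982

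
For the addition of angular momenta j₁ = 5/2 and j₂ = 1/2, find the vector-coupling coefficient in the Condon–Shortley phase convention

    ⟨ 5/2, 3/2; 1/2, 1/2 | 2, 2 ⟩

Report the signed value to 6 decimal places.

−√(1/6) = -0.408248

j₁+j₂−J=1  J+j₁−j₂=4  J−j₁+j₂=0  j₁+j₂+J+1=6
(j₁±m₁, j₂±m₂, J±M) = (4,1,1,0,4,0)
P² = 96
sum k=1..1:
  [1] −1/24 = -1/24
S = -1/24
C² = P²·S² = 1/6 ; C = -0.408248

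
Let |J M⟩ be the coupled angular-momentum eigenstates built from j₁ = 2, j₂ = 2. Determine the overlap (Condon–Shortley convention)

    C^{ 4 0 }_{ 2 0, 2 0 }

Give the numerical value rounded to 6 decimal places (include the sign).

+0.717137  (= +√(18/35))

j₁+j₂−J=0  J+j₁−j₂=4  J−j₁+j₂=4  j₁+j₂+J+1=9
(j₁±m₁, j₂±m₂, J±M) = (2,2,2,2,4,4)
P² = 4608/35
sum k=0..0:
  [0] +1/16 = 1/16
S = 1/16
C² = P²·S² = 18/35 ; C = +0.717137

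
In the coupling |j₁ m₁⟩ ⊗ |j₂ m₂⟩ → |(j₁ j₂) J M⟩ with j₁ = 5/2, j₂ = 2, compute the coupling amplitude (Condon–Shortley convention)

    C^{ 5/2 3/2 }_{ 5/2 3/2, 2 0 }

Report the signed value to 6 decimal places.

-0.119523

triangle: 2!*3!*2!/8! = 24/40320
(j±m)!: 4!*1!*2!*2!*4!*1! = 2304
prefactor² = (2J+1)*Δ*N² = 288/35
  k=0: +1/(0!*2!*1!*2!*2!*0!) = 1/8
  k=1: −1/(1!*1!*0!*1!*3!*1!) = -1/6
Σ = -1/24  ⇒  CG² = 288/35*(-1/24)² = 1/70
CG = −√(1/70) = -0.119523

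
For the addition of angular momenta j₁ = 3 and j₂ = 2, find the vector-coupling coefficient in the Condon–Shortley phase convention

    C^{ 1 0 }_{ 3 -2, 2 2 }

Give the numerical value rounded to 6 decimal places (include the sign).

j₁+j₂−J=4  J+j₁−j₂=2  J−j₁+j₂=0  j₁+j₂+J+1=7
(j₁±m₁, j₂±m₂, J±M) = (1,5,4,0,1,1)
P² = 576/7
sum k=4..4:
  [4] +1/24 = 1/24
S = 1/24
C² = P²·S² = 1/7 ; C = +0.377964

+0.377964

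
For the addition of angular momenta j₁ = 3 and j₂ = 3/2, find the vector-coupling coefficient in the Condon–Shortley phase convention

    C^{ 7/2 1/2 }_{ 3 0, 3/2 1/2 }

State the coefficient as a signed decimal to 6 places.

−√(2/21) ≈ -0.308607

triangle: 1!*5!*2!/9! = 240/362880
(j±m)!: 3!*3!*2!*1!*4!*3! = 10368
prefactor² = (2J+1)*Δ*N² = 384/7
  k=0: +1/(0!*1!*3!*2!*2!*0!) = 1/24
  k=1: −1/(1!*0!*2!*1!*3!*1!) = -1/12
Σ = -1/24  ⇒  CG² = 384/7*(-1/24)² = 2/21
CG = −√(2/21) = -0.308607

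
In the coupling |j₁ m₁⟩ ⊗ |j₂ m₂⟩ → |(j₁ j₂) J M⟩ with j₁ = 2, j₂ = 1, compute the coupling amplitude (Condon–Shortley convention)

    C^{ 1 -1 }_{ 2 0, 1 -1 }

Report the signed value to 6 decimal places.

√[3·2!2!0!/5! · 2!2!0!2!0!2!] = √(8/5)
  +(−1)^0/∏(0,2,2,0,0,0)! = 1/4  (running 1/4)
⟨..|..⟩ = √(8/5)·(1/4) = +0.316228

+0.316228  (= +√(1/10))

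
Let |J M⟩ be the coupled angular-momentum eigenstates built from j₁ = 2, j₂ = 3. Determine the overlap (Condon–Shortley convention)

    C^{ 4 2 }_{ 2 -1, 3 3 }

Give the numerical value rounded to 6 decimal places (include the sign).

j₁+j₂−J=1  J+j₁−j₂=3  J−j₁+j₂=5  j₁+j₂+J+1=10
(j₁±m₁, j₂±m₂, J±M) = (1,3,6,0,6,2)
P² = 77760/7
sum k=1..1:
  [1] −1/240 = -1/240
S = -1/240
C² = P²·S² = 27/140 ; C = -0.439155

−√(27/140) ≈ -0.439155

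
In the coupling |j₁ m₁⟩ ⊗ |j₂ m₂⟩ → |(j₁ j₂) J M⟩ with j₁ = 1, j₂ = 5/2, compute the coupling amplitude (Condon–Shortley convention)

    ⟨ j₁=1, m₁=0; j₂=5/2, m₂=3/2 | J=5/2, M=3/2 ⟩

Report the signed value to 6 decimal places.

triangle: 1!×1!×4!/7! = 24/5040
(j±m)!: 1!×1!×4!×1!×4!×1! = 576
prefactor² = (2J+1)×Δ×N² = 576/35
  k=0: +1/(0!×1!×1!×4!×0!×0!) = 1/24
  k=1: −1/(1!×0!×0!×3!×1!×1!) = -1/6
Σ = -1/8  ⇒  CG² = 576/35×(-1/8)² = 9/35
CG = −√(9/35) = -0.507093

−√(9/35) = -0.507093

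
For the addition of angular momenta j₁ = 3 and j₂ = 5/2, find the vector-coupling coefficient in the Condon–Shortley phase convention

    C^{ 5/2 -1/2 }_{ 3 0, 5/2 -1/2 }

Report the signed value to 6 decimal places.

triangle: 3!·3!·2!/9! = 72/362880
(j±m)!: 3!·3!·2!·3!·2!·3! = 5184
prefactor² = (2J+1)·Δ·N² = 216/35
  k=0: +1/(0!·3!·3!·2!·0!·0!) = 1/72
  k=1: −1/(1!·2!·2!·1!·1!·1!) = -1/4
  k=2: +1/(2!·1!·1!·0!·2!·2!) = 1/8
Σ = -1/9  ⇒  CG² = 216/35·(-1/9)² = 8/105
CG = −√(8/105) = -0.276026

-0.276026  (= −√(8/105))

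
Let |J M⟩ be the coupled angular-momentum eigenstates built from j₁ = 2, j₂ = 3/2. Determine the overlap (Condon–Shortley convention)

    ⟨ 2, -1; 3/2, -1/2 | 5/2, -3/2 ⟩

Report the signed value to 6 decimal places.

−√(1/35) = -0.169031

triangle: 1!×3!×2!/7! = 12/5040
(j±m)!: 1!×3!×1!×2!×1!×4! = 288
prefactor² = (2J+1)×Δ×N² = 144/35
  k=0: +1/(0!×1!×3!×1!×0!×1!) = 1/6
  k=1: −1/(1!×0!×2!×0!×1!×2!) = -1/4
Σ = -1/12  ⇒  CG² = 144/35×(-1/12)² = 1/35
CG = −√(1/35) = -0.169031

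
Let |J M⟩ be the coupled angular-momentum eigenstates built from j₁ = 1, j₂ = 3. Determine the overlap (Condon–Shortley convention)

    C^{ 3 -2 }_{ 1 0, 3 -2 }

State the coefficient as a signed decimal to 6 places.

triangle: 1!·1!·5!/8! = 120/40320
(j±m)!: 1!·1!·1!·5!·1!·5! = 14400
prefactor² = (2J+1)·Δ·N² = 300
  k=0: +1/(0!·1!·1!·1!·0!·4!) = 1/24
  k=1: −1/(1!·0!·0!·0!·1!·5!) = -1/120
Σ = 1/30  ⇒  CG² = 300·1/30² = 1/3
CG = +√(1/3) = +0.577350

+√(1/3) ≈ +0.577350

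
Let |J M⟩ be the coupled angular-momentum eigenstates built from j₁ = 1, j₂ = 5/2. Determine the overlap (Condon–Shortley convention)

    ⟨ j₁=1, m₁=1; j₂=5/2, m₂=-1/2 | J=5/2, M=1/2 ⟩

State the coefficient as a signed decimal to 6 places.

+0.717137  (= +√(18/35))

√[6·1!1!4!/7! · 2!0!2!3!3!2!] = √(288/35)
  +(−1)^0/∏(0,1,0,2,1,2)! = 1/4  (running 1/4)
⟨..|..⟩ = √(288/35)·(1/4) = +0.717137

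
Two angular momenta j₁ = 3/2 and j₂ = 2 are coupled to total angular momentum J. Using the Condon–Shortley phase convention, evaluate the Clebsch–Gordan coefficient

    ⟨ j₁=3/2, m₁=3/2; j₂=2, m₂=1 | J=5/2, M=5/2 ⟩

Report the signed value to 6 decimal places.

triangle: 1!·2!·3!/7! = 12/5040
(j±m)!: 3!·0!·3!·1!·5!·0! = 4320
prefactor² = (2J+1)·Δ·N² = 432/7
  k=0: +1/(0!·1!·0!·3!·2!·0!) = 1/12
Σ = 1/12  ⇒  CG² = 432/7·1/12² = 3/7
CG = +√(3/7) = +0.654654

+√(3/7) = +0.654654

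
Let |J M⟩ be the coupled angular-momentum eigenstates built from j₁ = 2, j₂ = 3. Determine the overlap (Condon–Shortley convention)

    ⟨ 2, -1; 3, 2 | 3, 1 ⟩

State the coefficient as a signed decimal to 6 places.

+0.500000

triangle: 2!*2!*4!/9! = 96/362880
(j±m)!: 1!*3!*5!*1!*4!*2! = 34560
prefactor² = (2J+1)*Δ*N² = 64
  k=1: −1/(1!*1!*2!*4!*0!*0!) = -1/48
  k=2: +1/(2!*0!*1!*3!*1!*1!) = 1/12
Σ = 1/16  ⇒  CG² = 64*1/16² = 1/4
CG = +√(1/4) = +0.500000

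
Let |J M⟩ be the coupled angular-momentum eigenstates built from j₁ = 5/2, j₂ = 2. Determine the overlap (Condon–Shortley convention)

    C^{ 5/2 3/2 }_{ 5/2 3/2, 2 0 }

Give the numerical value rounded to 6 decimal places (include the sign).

√[6·2!3!2!/8! · 4!1!2!2!4!1!] = √(288/35)
  +(−1)^0/∏(0,2,1,2,2,0)! = 1/8  (running 1/8)
  +(−1)^1/∏(1,1,0,1,3,1)! = -1/6  (running -1/24)
⟨..|..⟩ = √(288/35)·(-1/24) = -0.119523

−√(1/70) ≈ -0.119523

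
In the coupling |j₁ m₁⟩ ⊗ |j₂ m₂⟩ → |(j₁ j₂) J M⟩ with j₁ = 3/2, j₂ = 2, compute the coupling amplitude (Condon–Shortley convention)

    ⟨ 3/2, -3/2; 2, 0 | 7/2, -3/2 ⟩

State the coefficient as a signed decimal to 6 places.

j₁+j₂−J=0  J+j₁−j₂=3  J−j₁+j₂=4  j₁+j₂+J+1=8
(j₁±m₁, j₂±m₂, J±M) = (0,3,2,2,2,5)
P² = 1152/7
sum k=0..0:
  [0] +1/24 = 1/24
S = 1/24
C² = P²·S² = 2/7 ; C = +0.534522

+0.534522  (= +√(2/7))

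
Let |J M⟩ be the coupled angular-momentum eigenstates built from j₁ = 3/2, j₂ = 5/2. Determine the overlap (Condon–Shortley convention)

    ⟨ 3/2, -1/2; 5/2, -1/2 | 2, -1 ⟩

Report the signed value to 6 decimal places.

-0.545545  (= −√(25/84))

√[5·2!1!3!/7! · 1!2!2!3!1!3!] = √(12/7)
  +(−1)^1/∏(1,1,1,1,0,2)! = -1/2  (running -1/2)
  +(−1)^2/∏(2,0,0,0,1,3)! = 1/12  (running -5/12)
⟨..|..⟩ = √(12/7)·(-5/12) = -0.545545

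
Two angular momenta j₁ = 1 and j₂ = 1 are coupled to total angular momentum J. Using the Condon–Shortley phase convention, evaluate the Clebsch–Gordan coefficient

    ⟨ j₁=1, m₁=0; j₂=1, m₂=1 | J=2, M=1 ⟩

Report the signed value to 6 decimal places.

triangle: 0!·2!·2!/5! = 4/120
(j±m)!: 1!·1!·2!·0!·3!·1! = 12
prefactor² = (2J+1)·Δ·N² = 2
  k=0: +1/(0!·0!·1!·2!·1!·0!) = 1/2
Σ = 1/2  ⇒  CG² = 2·1/2² = 1/2
CG = +√(1/2) = +0.707107

+0.707107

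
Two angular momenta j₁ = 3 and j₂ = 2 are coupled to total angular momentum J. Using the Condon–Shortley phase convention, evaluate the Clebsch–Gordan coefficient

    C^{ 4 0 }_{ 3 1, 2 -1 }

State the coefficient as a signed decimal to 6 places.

+0.597614  (= +√(5/14))

j₁+j₂−J=1  J+j₁−j₂=5  J−j₁+j₂=3  j₁+j₂+J+1=10
(j₁±m₁, j₂±m₂, J±M) = (4,2,1,3,4,4)
P² = 10368/35
sum k=0..1:
  [0] +1/24 = 1/24
  [1] −1/144 = -1/144
S = 5/144
C² = P²·S² = 5/14 ; C = +0.597614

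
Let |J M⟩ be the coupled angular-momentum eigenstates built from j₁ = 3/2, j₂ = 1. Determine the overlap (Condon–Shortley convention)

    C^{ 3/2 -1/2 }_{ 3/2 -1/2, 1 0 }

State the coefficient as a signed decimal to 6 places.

√[4·1!2!1!/5! · 1!2!1!1!1!2!] = √(4/15)
  +(−1)^0/∏(0,1,2,1,0,0)! = 1/2  (running 1/2)
  +(−1)^1/∏(1,0,1,0,1,1)! = -1  (running -1/2)
⟨..|..⟩ = √(4/15)·(-1/2) = -0.258199

−√(1/15) ≈ -0.258199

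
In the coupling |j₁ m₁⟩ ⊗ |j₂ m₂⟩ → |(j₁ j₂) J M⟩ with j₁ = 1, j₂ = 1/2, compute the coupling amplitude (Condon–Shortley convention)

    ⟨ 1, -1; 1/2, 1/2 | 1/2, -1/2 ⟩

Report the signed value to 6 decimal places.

−√(2/3) = -0.816497

j₁+j₂−J=1  J+j₁−j₂=1  J−j₁+j₂=0  j₁+j₂+J+1=3
(j₁±m₁, j₂±m₂, J±M) = (0,2,1,0,0,1)
P² = 2/3
sum k=1..1:
  [1] −1/1 = -1
S = -1
C² = P²·S² = 2/3 ; C = -0.816497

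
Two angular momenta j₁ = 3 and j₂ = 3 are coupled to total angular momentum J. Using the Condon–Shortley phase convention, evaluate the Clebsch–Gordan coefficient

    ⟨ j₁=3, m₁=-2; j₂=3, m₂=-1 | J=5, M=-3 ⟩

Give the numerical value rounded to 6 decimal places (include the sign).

triangle: 1!×5!×5!/12! = 14400/479001600
(j±m)!: 1!×5!×2!×4!×2!×8! = 464486400
prefactor² = (2J+1)×Δ×N² = 153600
  k=0: +1/(0!×1!×5!×2!×0!×3!) = 1/1440
  k=1: −1/(1!×0!×4!×1!×1!×4!) = -1/576
Σ = -1/960  ⇒  CG² = 153600×(-1/960)² = 1/6
CG = −√(1/6) = -0.408248

-0.408248  (= −√(1/6))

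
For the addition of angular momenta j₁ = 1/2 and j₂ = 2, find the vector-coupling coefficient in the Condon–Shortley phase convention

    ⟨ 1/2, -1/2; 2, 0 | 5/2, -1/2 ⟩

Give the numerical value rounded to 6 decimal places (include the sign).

triangle: 0!·1!·4!/6! = 24/720
(j±m)!: 0!·1!·2!·2!·2!·3! = 48
prefactor² = (2J+1)·Δ·N² = 48/5
  k=0: +1/(0!·0!·1!·2!·0!·2!) = 1/4
Σ = 1/4  ⇒  CG² = 48/5·1/4² = 3/5
CG = +√(3/5) = +0.774597

+√(3/5) ≈ +0.774597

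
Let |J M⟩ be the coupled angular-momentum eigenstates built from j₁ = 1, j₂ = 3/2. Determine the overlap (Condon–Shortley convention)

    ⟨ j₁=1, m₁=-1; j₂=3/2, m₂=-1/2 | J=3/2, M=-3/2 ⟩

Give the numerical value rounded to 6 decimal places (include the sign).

-0.632456

j₁+j₂−J=1  J+j₁−j₂=1  J−j₁+j₂=2  j₁+j₂+J+1=5
(j₁±m₁, j₂±m₂, J±M) = (0,2,1,2,0,3)
P² = 8/5
sum k=1..1:
  [1] −1/2 = -1/2
S = -1/2
C² = P²·S² = 2/5 ; C = -0.632456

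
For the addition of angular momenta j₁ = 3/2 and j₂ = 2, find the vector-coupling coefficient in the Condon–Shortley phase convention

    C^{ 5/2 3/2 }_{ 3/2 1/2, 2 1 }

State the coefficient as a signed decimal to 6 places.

−√(1/35) = -0.169031

triangle: 1!*2!*3!/7! = 12/5040
(j±m)!: 2!*1!*3!*1!*4!*1! = 288
prefactor² = (2J+1)*Δ*N² = 144/35
  k=0: +1/(0!*1!*1!*3!*1!*0!) = 1/6
  k=1: −1/(1!*0!*0!*2!*2!*1!) = -1/4
Σ = -1/12  ⇒  CG² = 144/35*(-1/12)² = 1/35
CG = −√(1/35) = -0.169031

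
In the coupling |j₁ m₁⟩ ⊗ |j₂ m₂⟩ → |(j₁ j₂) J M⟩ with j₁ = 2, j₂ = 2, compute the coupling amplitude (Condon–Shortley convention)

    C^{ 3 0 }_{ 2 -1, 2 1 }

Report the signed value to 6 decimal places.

j₁+j₂−J=1  J+j₁−j₂=3  J−j₁+j₂=3  j₁+j₂+J+1=8
(j₁±m₁, j₂±m₂, J±M) = (1,3,3,1,3,3)
P² = 81/10
sum k=0..1:
  [0] +1/36 = 1/36
  [1] −1/4 = -1/4
S = -2/9
C² = P²·S² = 2/5 ; C = -0.632456

-0.632456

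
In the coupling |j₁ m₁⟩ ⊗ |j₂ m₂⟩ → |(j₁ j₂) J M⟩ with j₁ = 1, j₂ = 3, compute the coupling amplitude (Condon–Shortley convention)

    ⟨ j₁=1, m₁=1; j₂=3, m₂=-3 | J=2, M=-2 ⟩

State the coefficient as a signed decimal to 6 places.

√[5·2!0!4!/7! · 2!0!0!6!0!4!] = √(11520/7)
  +(−1)^0/∏(0,2,0,0,0,4)! = 1/48  (running 1/48)
⟨..|..⟩ = √(11520/7)·(1/48) = +0.845154

+√(5/7) ≈ +0.845154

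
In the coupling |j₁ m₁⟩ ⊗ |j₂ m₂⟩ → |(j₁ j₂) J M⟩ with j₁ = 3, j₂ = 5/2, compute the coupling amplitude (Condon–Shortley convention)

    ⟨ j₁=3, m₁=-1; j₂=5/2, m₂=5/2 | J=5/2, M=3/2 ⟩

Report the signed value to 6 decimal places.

triangle: 3!·3!·2!/9! = 72/362880
(j±m)!: 2!·4!·5!·0!·4!·1! = 138240
prefactor² = (2J+1)·Δ·N² = 1152/7
  k=3: −1/(3!·0!·1!·2!·2!·0!) = -1/24
Σ = -1/24  ⇒  CG² = 1152/7·(-1/24)² = 2/7
CG = −√(2/7) = -0.534522

−√(2/7) = -0.534522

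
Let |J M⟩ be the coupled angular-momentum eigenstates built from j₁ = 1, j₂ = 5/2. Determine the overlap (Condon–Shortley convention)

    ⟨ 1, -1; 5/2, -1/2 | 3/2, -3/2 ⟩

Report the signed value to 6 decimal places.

+0.258199  (= +√(1/15))

j₁+j₂−J=2  J+j₁−j₂=0  J−j₁+j₂=3  j₁+j₂+J+1=6
(j₁±m₁, j₂±m₂, J±M) = (0,2,2,3,0,3)
P² = 48/5
sum k=2..2:
  [2] +1/12 = 1/12
S = 1/12
C² = P²·S² = 1/15 ; C = +0.258199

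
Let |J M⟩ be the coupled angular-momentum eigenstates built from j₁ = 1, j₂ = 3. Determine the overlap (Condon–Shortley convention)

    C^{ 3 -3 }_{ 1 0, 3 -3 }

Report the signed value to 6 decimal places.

+√(3/4) ≈ +0.866025

triangle: 1!×1!×5!/8! = 120/40320
(j±m)!: 1!×1!×0!×6!×0!×6! = 518400
prefactor² = (2J+1)×Δ×N² = 10800
  k=0: +1/(0!×1!×1!×0!×0!×5!) = 1/120
Σ = 1/120  ⇒  CG² = 10800×1/120² = 3/4
CG = +√(3/4) = +0.866025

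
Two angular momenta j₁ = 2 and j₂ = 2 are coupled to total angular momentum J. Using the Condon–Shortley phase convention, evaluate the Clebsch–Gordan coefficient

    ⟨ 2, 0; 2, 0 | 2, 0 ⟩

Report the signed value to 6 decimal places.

triangle: 2!*2!*2!/7! = 8/5040
(j±m)!: 2!*2!*2!*2!*2!*2! = 64
prefactor² = (2J+1)*Δ*N² = 32/63
  k=0: +1/(0!*2!*2!*2!*0!*0!) = 1/8
  k=1: −1/(1!*1!*1!*1!*1!*1!) = -1
  k=2: +1/(2!*0!*0!*0!*2!*2!) = 1/8
Σ = -3/4  ⇒  CG² = 32/63*(-3/4)² = 2/7
CG = −√(2/7) = -0.534522

-0.534522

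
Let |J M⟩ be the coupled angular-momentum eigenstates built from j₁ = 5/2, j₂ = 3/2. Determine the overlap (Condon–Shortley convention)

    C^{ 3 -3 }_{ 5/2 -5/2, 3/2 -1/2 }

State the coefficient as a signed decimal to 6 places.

j₁+j₂−J=1  J+j₁−j₂=4  J−j₁+j₂=2  j₁+j₂+J+1=8
(j₁±m₁, j₂±m₂, J±M) = (0,5,1,2,0,6)
P² = 1440
sum k=1..1:
  [1] −1/48 = -1/48
S = -1/48
C² = P²·S² = 5/8 ; C = -0.790569

-0.790569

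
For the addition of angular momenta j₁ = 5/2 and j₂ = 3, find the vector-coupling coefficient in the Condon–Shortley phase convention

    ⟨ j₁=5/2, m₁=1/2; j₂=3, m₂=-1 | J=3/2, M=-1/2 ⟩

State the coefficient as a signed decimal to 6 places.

−√(1/105) ≈ -0.097590

triangle: 4!×1!×2!/8! = 48/40320
(j±m)!: 3!×2!×2!×4!×1!×2! = 1152
prefactor² = (2J+1)×Δ×N² = 192/35
  k=1: −1/(1!×3!×1!×1!×0!×1!) = -1/6
  k=2: +1/(2!×2!×0!×0!×1!×2!) = 1/8
Σ = -1/24  ⇒  CG² = 192/35×(-1/24)² = 1/105
CG = −√(1/105) = -0.097590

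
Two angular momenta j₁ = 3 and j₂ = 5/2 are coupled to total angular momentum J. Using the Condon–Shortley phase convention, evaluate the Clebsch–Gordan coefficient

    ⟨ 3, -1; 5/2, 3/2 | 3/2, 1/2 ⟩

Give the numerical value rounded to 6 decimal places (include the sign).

-0.483046  (= −√(7/30))

triangle: 4!×2!×1!/8! = 48/40320
(j±m)!: 2!×4!×4!×1!×2!×1! = 2304
prefactor² = (2J+1)×Δ×N² = 384/35
  k=3: −1/(3!×1!×1!×1!×1!×0!) = -1/6
  k=4: +1/(4!×0!×0!×0!×2!×1!) = 1/48
Σ = -7/48  ⇒  CG² = 384/35×(-7/48)² = 7/30
CG = −√(7/30) = -0.483046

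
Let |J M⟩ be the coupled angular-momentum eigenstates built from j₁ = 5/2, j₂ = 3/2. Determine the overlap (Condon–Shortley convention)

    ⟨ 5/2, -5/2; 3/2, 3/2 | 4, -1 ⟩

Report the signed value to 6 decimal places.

√[9·0!5!3!/9! · 0!5!3!0!3!5!] = √(64800/7)
  +(−1)^0/∏(0,0,5,3,0,0)! = 1/720  (running 1/720)
⟨..|..⟩ = √(64800/7)·(1/720) = +0.133631

+√(1/56) = +0.133631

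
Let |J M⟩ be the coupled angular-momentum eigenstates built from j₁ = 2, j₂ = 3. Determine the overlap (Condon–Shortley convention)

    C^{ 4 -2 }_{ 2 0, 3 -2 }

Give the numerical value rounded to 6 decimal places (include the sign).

triangle: 1!*3!*5!/10! = 720/3628800
(j±m)!: 2!*2!*1!*5!*2!*6! = 691200
prefactor² = (2J+1)*Δ*N² = 8640/7
  k=0: +1/(0!*1!*2!*1!*1!*4!) = 1/48
  k=1: −1/(1!*0!*1!*0!*2!*5!) = -1/240
Σ = 1/60  ⇒  CG² = 8640/7*1/60² = 12/35
CG = +√(12/35) = +0.585540

+0.585540  (= +√(12/35))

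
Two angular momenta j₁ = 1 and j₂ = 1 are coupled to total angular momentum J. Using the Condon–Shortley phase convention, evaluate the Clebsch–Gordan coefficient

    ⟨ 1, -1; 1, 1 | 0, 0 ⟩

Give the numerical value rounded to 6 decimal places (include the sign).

+0.577350  (= +√(1/3))

√[1·2!0!0!/3! · 0!2!2!0!0!0!] = √(4/3)
  +(−1)^2/∏(2,0,0,0,0,0)! = 1/2  (running 1/2)
⟨..|..⟩ = √(4/3)·(1/2) = +0.577350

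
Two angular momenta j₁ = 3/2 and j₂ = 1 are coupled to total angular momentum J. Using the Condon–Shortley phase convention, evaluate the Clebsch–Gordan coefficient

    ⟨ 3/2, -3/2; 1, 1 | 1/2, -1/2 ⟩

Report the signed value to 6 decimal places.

√[2·2!1!0!/4! · 0!3!2!0!0!1!] = √(2)
  +(−1)^2/∏(2,0,1,0,0,0)! = 1/2  (running 1/2)
⟨..|..⟩ = √(2)·(1/2) = +0.707107

+0.707107  (= +√(1/2))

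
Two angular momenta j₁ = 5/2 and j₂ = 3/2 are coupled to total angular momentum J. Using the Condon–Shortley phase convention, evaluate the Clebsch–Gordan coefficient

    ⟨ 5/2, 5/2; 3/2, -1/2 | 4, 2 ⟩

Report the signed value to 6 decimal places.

j₁+j₂−J=0  J+j₁−j₂=5  J−j₁+j₂=3  j₁+j₂+J+1=9
(j₁±m₁, j₂±m₂, J±M) = (5,0,1,2,6,2)
P² = 43200/7
sum k=0..0:
  [0] +1/240 = 1/240
S = 1/240
C² = P²·S² = 3/28 ; C = +0.327327

+0.327327  (= +√(3/28))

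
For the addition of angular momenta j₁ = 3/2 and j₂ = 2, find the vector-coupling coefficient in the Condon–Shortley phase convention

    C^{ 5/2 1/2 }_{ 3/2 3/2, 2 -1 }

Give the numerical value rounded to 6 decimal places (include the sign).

√[6·1!2!3!/7! · 3!0!1!3!3!2!] = √(216/35)
  +(−1)^0/∏(0,1,0,1,2,2)! = 1/4  (running 1/4)
⟨..|..⟩ = √(216/35)·(1/4) = +0.621059

+√(27/70) ≈ +0.621059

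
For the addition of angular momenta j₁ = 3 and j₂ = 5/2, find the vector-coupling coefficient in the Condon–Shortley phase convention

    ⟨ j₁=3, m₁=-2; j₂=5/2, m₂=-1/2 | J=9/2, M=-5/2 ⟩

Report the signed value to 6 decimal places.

-0.497468  (= −√(49/198))

triangle: 1!×5!×4!/11! = 2880/39916800
(j±m)!: 1!×5!×2!×3!×2!×7! = 14515200
prefactor² = (2J+1)×Δ×N² = 115200/11
  k=0: +1/(0!×1!×5!×2!×0!×2!) = 1/480
  k=1: −1/(1!×0!×4!×1!×1!×3!) = -1/144
Σ = -7/1440  ⇒  CG² = 115200/11×(-7/1440)² = 49/198
CG = −√(49/198) = -0.497468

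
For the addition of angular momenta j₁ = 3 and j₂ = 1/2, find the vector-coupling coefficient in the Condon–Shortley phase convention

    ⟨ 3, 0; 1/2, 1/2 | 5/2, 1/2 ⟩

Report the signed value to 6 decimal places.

−√(3/7) = -0.654654

triangle: 1!*5!*0!/7! = 120/5040
(j±m)!: 3!*3!*1!*0!*3!*2! = 432
prefactor² = (2J+1)*Δ*N² = 432/7
  k=1: −1/(1!*0!*2!*0!*3!*0!) = -1/12
Σ = -1/12  ⇒  CG² = 432/7*(-1/12)² = 3/7
CG = −√(3/7) = -0.654654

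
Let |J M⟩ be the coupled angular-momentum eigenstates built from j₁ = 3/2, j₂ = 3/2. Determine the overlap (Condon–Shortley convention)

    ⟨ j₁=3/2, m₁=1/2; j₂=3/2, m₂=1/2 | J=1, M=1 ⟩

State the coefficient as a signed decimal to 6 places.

triangle: 2!·1!·1!/5! = 2/120
(j±m)!: 2!·1!·2!·1!·2!·0! = 8
prefactor² = (2J+1)·Δ·N² = 2/5
  k=1: −1/(1!·1!·0!·1!·1!·0!) = -1
Σ = -1  ⇒  CG² = 2/5·(-1)² = 2/5
CG = −√(2/5) = -0.632456

−√(2/5) ≈ -0.632456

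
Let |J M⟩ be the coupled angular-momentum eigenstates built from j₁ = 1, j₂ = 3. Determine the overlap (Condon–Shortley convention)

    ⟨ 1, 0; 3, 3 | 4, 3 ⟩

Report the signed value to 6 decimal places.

triangle: 0!*2!*6!/9! = 1440/362880
(j±m)!: 1!*1!*6!*0!*7!*1! = 3628800
prefactor² = (2J+1)*Δ*N² = 129600
  k=0: +1/(0!*0!*1!*6!*1!*0!) = 1/720
Σ = 1/720  ⇒  CG² = 129600*1/720² = 1/4
CG = +√(1/4) = +0.500000

+√(1/4) ≈ +0.500000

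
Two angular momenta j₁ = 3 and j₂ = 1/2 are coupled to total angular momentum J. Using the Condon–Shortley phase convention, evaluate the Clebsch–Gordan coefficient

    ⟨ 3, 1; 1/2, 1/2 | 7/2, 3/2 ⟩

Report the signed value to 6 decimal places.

triangle: 0!·6!·1!/8! = 720/40320
(j±m)!: 4!·2!·1!·0!·5!·2! = 11520
prefactor² = (2J+1)·Δ·N² = 11520/7
  k=0: +1/(0!·0!·2!·1!·4!·0!) = 1/48
Σ = 1/48  ⇒  CG² = 11520/7·1/48² = 5/7
CG = +√(5/7) = +0.845154

+0.845154  (= +√(5/7))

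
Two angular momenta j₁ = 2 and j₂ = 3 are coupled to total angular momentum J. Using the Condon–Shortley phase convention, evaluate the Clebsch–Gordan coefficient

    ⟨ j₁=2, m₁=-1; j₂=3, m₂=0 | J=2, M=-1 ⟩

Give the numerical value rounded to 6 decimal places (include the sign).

j₁+j₂−J=3  J+j₁−j₂=1  J−j₁+j₂=3  j₁+j₂+J+1=8
(j₁±m₁, j₂±m₂, J±M) = (1,3,3,3,1,3)
P² = 81/14
sum k=2..3:
  [2] +1/4 = 1/4
  [3] −1/36 = -1/36
S = 2/9
C² = P²·S² = 2/7 ; C = +0.534522

+0.534522  (= +√(2/7))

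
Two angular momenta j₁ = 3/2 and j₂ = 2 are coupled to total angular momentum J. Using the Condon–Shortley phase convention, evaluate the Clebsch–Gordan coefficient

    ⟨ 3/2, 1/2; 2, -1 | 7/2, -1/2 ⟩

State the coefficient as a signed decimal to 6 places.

√[8·0!3!4!/8! · 2!1!1!3!3!4!] = √(1728/35)
  +(−1)^0/∏(0,0,1,1,2,3)! = 1/12  (running 1/12)
⟨..|..⟩ = √(1728/35)·(1/12) = +0.585540

+0.585540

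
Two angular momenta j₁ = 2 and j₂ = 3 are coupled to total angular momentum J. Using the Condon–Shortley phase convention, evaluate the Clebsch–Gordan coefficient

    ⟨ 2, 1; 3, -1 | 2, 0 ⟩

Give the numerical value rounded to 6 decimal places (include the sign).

−√(1/7) = -0.377964

triangle: 3!*1!*3!/8! = 36/40320
(j±m)!: 3!*1!*2!*4!*2!*2! = 1152
prefactor² = (2J+1)*Δ*N² = 36/7
  k=0: +1/(0!*3!*1!*2!*0!*1!) = 1/12
  k=1: −1/(1!*2!*0!*1!*1!*2!) = -1/4
Σ = -1/6  ⇒  CG² = 36/7*(-1/6)² = 1/7
CG = −√(1/7) = -0.377964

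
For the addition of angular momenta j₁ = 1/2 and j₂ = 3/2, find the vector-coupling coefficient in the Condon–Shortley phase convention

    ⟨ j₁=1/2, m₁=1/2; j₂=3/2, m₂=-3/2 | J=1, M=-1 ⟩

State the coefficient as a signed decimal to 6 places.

j₁+j₂−J=1  J+j₁−j₂=0  J−j₁+j₂=2  j₁+j₂+J+1=4
(j₁±m₁, j₂±m₂, J±M) = (1,0,0,3,0,2)
P² = 3
sum k=0..0:
  [0] +1/2 = 1/2
S = 1/2
C² = P²·S² = 3/4 ; C = +0.866025

+0.866025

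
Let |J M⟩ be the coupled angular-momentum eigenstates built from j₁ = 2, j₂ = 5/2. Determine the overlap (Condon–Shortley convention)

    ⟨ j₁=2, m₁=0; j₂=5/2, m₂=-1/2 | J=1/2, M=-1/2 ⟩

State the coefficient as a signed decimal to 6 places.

+0.447214  (= +√(1/5))

j₁+j₂−J=4  J+j₁−j₂=0  J−j₁+j₂=1  j₁+j₂+J+1=6
(j₁±m₁, j₂±m₂, J±M) = (2,2,2,3,0,1)
P² = 16/5
sum k=2..2:
  [2] +1/4 = 1/4
S = 1/4
C² = P²·S² = 1/5 ; C = +0.447214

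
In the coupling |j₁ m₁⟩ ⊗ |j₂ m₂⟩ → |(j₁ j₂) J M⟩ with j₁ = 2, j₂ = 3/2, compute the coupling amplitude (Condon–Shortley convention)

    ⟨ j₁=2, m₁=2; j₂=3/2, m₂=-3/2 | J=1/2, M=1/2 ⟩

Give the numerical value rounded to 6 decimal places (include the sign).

√[2·3!1!0!/5! · 4!0!0!3!1!0!] = √(72/5)
  +(−1)^0/∏(0,3,0,0,1,0)! = 1/6  (running 1/6)
⟨..|..⟩ = √(72/5)·(1/6) = +0.632456

+0.632456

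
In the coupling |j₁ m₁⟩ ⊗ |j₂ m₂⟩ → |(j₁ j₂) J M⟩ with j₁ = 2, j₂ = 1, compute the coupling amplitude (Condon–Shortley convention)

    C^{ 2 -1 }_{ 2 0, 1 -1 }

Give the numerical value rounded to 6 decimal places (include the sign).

+0.707107  (= +√(1/2))

j₁+j₂−J=1  J+j₁−j₂=3  J−j₁+j₂=1  j₁+j₂+J+1=6
(j₁±m₁, j₂±m₂, J±M) = (2,2,0,2,1,3)
P² = 2
sum k=0..0:
  [0] +1/2 = 1/2
S = 1/2
C² = P²·S² = 1/2 ; C = +0.707107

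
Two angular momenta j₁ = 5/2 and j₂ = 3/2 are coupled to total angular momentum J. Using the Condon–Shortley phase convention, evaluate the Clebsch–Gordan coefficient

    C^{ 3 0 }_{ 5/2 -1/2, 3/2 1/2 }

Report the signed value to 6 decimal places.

√[7·1!4!2!/8! · 2!3!2!1!3!3!] = √(36/5)
  +(−1)^0/∏(0,1,3,2,1,0)! = 1/12  (running 1/12)
  +(−1)^1/∏(1,0,2,1,2,1)! = -1/4  (running -1/6)
⟨..|..⟩ = √(36/5)·(-1/6) = -0.447214

−√(1/5) = -0.447214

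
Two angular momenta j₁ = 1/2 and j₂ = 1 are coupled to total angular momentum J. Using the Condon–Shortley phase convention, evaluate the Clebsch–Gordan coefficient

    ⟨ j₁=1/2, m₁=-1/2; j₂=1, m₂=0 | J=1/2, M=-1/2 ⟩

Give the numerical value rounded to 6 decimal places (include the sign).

√[2·1!0!1!/3! · 0!1!1!1!0!1!] = √(1/3)
  +(−1)^1/∏(1,0,0,0,0,1)! = -1  (running -1)
⟨..|..⟩ = √(1/3)·(-1) = -0.577350

-0.577350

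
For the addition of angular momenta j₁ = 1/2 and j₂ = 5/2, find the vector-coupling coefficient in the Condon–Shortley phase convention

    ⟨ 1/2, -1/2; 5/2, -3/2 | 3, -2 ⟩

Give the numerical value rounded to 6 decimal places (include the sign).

+√(5/6) ≈ +0.912871

triangle: 0!×1!×5!/7! = 120/5040
(j±m)!: 0!×1!×1!×4!×1!×5! = 2880
prefactor² = (2J+1)×Δ×N² = 480
  k=0: +1/(0!×0!×1!×1!×0!×4!) = 1/24
Σ = 1/24  ⇒  CG² = 480×1/24² = 5/6
CG = +√(5/6) = +0.912871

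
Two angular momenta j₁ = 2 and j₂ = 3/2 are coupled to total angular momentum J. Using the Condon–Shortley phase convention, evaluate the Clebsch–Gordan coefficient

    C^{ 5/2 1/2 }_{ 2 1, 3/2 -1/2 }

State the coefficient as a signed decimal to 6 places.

+0.597614  (= +√(5/14))

triangle: 1!*3!*2!/7! = 12/5040
(j±m)!: 3!*1!*1!*2!*3!*2! = 144
prefactor² = (2J+1)*Δ*N² = 72/35
  k=0: +1/(0!*1!*1!*1!*2!*1!) = 1/2
  k=1: −1/(1!*0!*0!*0!*3!*2!) = -1/12
Σ = 5/12  ⇒  CG² = 72/35*5/12² = 5/14
CG = +√(5/14) = +0.597614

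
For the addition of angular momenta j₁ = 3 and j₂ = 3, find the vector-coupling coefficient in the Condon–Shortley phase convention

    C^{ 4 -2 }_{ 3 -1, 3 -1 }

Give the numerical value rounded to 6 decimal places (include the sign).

-0.509647

√[9·2!4!4!/11! · 2!4!2!4!2!6!] = √(331776/385)
  +(−1)^0/∏(0,2,4,2,0,2)! = 1/192  (running 1/192)
  +(−1)^1/∏(1,1,3,1,1,3)! = -1/36  (running -13/576)
  +(−1)^2/∏(2,0,2,0,2,4)! = 1/192  (running -5/288)
⟨..|..⟩ = √(331776/385)·(-5/288) = -0.509647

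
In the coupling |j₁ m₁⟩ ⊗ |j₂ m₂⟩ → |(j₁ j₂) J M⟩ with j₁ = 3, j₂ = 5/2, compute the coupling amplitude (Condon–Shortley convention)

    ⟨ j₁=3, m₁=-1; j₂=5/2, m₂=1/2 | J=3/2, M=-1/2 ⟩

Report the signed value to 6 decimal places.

-0.097590  (= −√(1/105))

triangle: 4!·2!·1!/8! = 48/40320
(j±m)!: 2!·4!·3!·2!·1!·2! = 1152
prefactor² = (2J+1)·Δ·N² = 192/35
  k=2: +1/(2!·2!·2!·1!·0!·0!) = 1/8
  k=3: −1/(3!·1!·1!·0!·1!·1!) = -1/6
Σ = -1/24  ⇒  CG² = 192/35·(-1/24)² = 1/105
CG = −√(1/105) = -0.097590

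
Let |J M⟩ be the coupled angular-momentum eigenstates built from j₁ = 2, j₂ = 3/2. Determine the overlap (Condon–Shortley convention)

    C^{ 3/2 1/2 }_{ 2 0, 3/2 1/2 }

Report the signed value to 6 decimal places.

-0.447214

√[4·2!2!1!/6! · 2!2!2!1!2!1!] = √(16/45)
  +(−1)^1/∏(1,1,1,1,1,0)! = -1  (running -1)
  +(−1)^2/∏(2,0,0,0,2,1)! = 1/4  (running -3/4)
⟨..|..⟩ = √(16/45)·(-3/4) = -0.447214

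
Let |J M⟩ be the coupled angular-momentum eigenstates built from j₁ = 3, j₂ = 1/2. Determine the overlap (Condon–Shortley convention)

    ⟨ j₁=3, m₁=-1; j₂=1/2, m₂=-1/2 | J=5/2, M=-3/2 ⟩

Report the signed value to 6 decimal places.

√[6·1!5!0!/7! · 2!4!0!1!1!4!] = √(1152/7)
  +(−1)^0/∏(0,1,4,0,1,0)! = 1/24  (running 1/24)
⟨..|..⟩ = √(1152/7)·(1/24) = +0.534522

+0.534522  (= +√(2/7))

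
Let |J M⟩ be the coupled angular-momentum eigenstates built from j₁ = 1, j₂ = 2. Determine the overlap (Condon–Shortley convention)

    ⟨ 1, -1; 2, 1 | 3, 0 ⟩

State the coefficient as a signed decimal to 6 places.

√[7·0!2!4!/7! · 0!2!3!1!3!3!] = √(144/5)
  +(−1)^0/∏(0,0,2,3,0,1)! = 1/12  (running 1/12)
⟨..|..⟩ = √(144/5)·(1/12) = +0.447214

+√(1/5) ≈ +0.447214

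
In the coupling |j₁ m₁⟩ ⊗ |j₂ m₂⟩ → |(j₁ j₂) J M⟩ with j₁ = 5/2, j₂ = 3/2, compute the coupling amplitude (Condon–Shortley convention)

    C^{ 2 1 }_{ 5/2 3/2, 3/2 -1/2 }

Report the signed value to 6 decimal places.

+0.154303

√[5·2!3!1!/7! · 4!1!1!2!3!1!] = √(24/7)
  +(−1)^0/∏(0,2,1,1,2,0)! = 1/4  (running 1/4)
  +(−1)^1/∏(1,1,0,0,3,1)! = -1/6  (running 1/12)
⟨..|..⟩ = √(24/7)·(1/12) = +0.154303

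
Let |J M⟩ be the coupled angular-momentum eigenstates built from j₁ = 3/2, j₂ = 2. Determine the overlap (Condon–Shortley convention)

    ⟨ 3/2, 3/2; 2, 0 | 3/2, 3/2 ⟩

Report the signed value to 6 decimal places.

triangle: 2!*1!*2!/6! = 4/720
(j±m)!: 3!*0!*2!*2!*3!*0! = 144
prefactor² = (2J+1)*Δ*N² = 16/5
  k=0: +1/(0!*2!*0!*2!*1!*0!) = 1/4
Σ = 1/4  ⇒  CG² = 16/5*1/4² = 1/5
CG = +√(1/5) = +0.447214

+0.447214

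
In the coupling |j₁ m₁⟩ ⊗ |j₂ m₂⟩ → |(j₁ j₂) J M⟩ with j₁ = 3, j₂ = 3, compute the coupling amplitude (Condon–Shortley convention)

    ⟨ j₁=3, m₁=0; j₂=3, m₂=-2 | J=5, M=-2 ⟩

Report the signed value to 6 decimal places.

triangle: 1!·5!·5!/12! = 14400/479001600
(j±m)!: 3!·3!·1!·5!·3!·7! = 130636800
prefactor² = (2J+1)·Δ·N² = 43200
  k=0: +1/(0!·1!·3!·1!·2!·4!) = 1/288
  k=1: −1/(1!·0!·2!·0!·3!·5!) = -1/1440
Σ = 1/360  ⇒  CG² = 43200·1/360² = 1/3
CG = +√(1/3) = +0.577350

+√(1/3) ≈ +0.577350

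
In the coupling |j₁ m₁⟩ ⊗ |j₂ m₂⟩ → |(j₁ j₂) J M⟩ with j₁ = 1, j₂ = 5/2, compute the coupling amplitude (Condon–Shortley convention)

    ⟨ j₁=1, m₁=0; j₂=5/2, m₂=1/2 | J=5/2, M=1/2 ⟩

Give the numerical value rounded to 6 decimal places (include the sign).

√[6·1!1!4!/7! · 1!1!3!2!3!2!] = √(144/35)
  +(−1)^0/∏(0,1,1,3,0,1)! = 1/6  (running 1/6)
  +(−1)^1/∏(1,0,0,2,1,2)! = -1/4  (running -1/12)
⟨..|..⟩ = √(144/35)·(-1/12) = -0.169031

-0.169031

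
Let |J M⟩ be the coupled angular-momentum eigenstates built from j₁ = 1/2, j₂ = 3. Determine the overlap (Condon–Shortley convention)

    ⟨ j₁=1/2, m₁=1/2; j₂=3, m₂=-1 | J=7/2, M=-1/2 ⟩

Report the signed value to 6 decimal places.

+√(3/7) ≈ +0.654654

triangle: 0!·1!·6!/8! = 720/40320
(j±m)!: 1!·0!·2!·4!·3!·4! = 6912
prefactor² = (2J+1)·Δ·N² = 6912/7
  k=0: +1/(0!·0!·0!·2!·1!·4!) = 1/48
Σ = 1/48  ⇒  CG² = 6912/7·1/48² = 3/7
CG = +√(3/7) = +0.654654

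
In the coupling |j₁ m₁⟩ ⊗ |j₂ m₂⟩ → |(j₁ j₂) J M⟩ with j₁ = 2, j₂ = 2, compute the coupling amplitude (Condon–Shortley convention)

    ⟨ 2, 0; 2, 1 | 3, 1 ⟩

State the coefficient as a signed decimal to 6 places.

−√(1/5) ≈ -0.447214

√[7·1!3!3!/8! · 2!2!3!1!4!2!] = √(36/5)
  +(−1)^0/∏(0,1,2,3,1,0)! = 1/12  (running 1/12)
  +(−1)^1/∏(1,0,1,2,2,1)! = -1/4  (running -1/6)
⟨..|..⟩ = √(36/5)·(-1/6) = -0.447214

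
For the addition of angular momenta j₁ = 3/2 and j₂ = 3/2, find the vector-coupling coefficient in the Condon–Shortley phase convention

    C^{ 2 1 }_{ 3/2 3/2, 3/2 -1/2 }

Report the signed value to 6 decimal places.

+0.707107  (= +√(1/2))

√[5·1!2!2!/6! · 3!0!1!2!3!1!] = √(2)
  +(−1)^0/∏(0,1,0,1,2,1)! = 1/2  (running 1/2)
⟨..|..⟩ = √(2)·(1/2) = +0.707107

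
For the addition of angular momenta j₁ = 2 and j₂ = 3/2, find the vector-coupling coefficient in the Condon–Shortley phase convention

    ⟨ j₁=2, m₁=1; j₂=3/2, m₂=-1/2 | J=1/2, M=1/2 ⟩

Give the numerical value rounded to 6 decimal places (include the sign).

-0.547723  (= −√(3/10))

triangle: 3!×1!×0!/5! = 6/120
(j±m)!: 3!×1!×1!×2!×1!×0! = 12
prefactor² = (2J+1)×Δ×N² = 6/5
  k=1: −1/(1!×2!×0!×0!×1!×0!) = -1/2
Σ = -1/2  ⇒  CG² = 6/5×(-1/2)² = 3/10
CG = −√(3/10) = -0.547723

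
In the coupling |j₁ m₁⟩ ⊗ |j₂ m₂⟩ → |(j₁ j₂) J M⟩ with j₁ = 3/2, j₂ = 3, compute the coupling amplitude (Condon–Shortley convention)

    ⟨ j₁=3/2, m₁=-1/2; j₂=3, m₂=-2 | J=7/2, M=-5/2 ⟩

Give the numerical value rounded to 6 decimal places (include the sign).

j₁+j₂−J=1  J+j₁−j₂=2  J−j₁+j₂=5  j₁+j₂+J+1=9
(j₁±m₁, j₂±m₂, J±M) = (1,2,1,5,1,6)
P² = 6400/7
sum k=0..1:
  [0] +1/48 = 1/48
  [1] −1/120 = -1/120
S = 1/80
C² = P²·S² = 1/7 ; C = +0.377964

+0.377964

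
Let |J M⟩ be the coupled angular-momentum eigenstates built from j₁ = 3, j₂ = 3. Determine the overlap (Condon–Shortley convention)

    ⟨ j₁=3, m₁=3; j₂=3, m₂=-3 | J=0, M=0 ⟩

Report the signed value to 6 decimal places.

+√(1/7) ≈ +0.377964

j₁+j₂−J=6  J+j₁−j₂=0  J−j₁+j₂=0  j₁+j₂+J+1=7
(j₁±m₁, j₂±m₂, J±M) = (6,0,0,6,0,0)
P² = 518400/7
sum k=0..0:
  [0] +1/720 = 1/720
S = 1/720
C² = P²·S² = 1/7 ; C = +0.377964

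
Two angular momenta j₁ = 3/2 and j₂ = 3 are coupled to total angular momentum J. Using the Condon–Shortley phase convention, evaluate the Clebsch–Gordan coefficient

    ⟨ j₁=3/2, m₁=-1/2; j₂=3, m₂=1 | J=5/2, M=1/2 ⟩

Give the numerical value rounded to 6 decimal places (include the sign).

−√(1/70) = -0.119523

√[6·2!1!4!/8! · 1!2!4!2!3!2!] = √(288/35)
  +(−1)^1/∏(1,1,1,3,0,1)! = -1/6  (running -1/6)
  +(−1)^2/∏(2,0,0,2,1,2)! = 1/8  (running -1/24)
⟨..|..⟩ = √(288/35)·(-1/24) = -0.119523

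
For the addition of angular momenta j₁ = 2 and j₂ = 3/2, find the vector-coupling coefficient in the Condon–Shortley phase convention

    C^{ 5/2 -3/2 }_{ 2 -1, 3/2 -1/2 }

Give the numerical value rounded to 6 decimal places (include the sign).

−√(1/35) ≈ -0.169031

√[6·1!3!2!/7! · 1!3!1!2!1!4!] = √(144/35)
  +(−1)^0/∏(0,1,3,1,0,1)! = 1/6  (running 1/6)
  +(−1)^1/∏(1,0,2,0,1,2)! = -1/4  (running -1/12)
⟨..|..⟩ = √(144/35)·(-1/12) = -0.169031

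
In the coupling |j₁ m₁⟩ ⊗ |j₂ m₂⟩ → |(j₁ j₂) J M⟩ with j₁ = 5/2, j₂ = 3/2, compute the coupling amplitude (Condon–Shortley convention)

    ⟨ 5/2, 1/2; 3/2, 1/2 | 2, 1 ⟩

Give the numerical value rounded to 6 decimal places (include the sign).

-0.545545

√[5·2!3!1!/7! · 3!2!2!1!3!1!] = √(12/7)
  +(−1)^1/∏(1,1,1,1,2,0)! = -1/2  (running -1/2)
  +(−1)^2/∏(2,0,0,0,3,1)! = 1/12  (running -5/12)
⟨..|..⟩ = √(12/7)·(-5/12) = -0.545545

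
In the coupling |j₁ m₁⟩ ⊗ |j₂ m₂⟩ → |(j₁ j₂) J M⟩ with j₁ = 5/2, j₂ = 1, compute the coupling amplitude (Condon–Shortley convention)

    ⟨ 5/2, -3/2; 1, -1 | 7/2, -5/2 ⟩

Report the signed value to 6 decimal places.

triangle: 0!·5!·2!/8! = 240/40320
(j±m)!: 1!·4!·0!·2!·1!·6! = 34560
prefactor² = (2J+1)·Δ·N² = 11520/7
  k=0: +1/(0!·0!·4!·0!·1!·2!) = 1/48
Σ = 1/48  ⇒  CG² = 11520/7·1/48² = 5/7
CG = +√(5/7) = +0.845154

+0.845154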